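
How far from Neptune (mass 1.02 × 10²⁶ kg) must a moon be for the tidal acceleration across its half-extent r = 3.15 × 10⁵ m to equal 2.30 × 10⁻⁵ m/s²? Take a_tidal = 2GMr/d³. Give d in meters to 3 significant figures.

2GMr/d³ = a_tidal  ⇒  d = (2GMr / a_tidal)^(1/3)
d = (2 × 6.674×10⁻¹¹ × (1.02 × 10²⁶) × (3.15 × 10⁵) / (2.30 × 10⁻⁵))^(1/3)
  = 5.71 × 10⁸ m

5.71 × 10⁸ m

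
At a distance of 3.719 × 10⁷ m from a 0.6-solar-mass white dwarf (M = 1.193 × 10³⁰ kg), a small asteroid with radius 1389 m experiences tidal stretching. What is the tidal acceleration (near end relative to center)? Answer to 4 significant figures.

4.300 m/s²

Differencing GM/(d−r)² and GM/d² to first order in r/d gives 2GMr/d³.
Δg = 2GMr/d³
   = 2 × (6.674 × 10⁻¹¹) × (1.193 × 10³⁰) × (1389) / (3.719 × 10⁷)³
   = 4.300 m/s²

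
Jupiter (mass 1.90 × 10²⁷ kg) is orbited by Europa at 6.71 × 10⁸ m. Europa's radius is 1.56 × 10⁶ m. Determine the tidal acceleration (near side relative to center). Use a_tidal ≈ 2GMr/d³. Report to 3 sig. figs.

The tidal stretch is the gradient of GM/d² times the body's extent r, hence the 1/d³ dependence.
Δa = 2GMr/d³
   = 2 × (6.674 × 10⁻¹¹) × (1.90 × 10²⁷) × (1.56 × 10⁶) / (6.71 × 10⁸)³
   = 1.31 × 10⁻³ m/s²

1.31 × 10⁻³ m/s²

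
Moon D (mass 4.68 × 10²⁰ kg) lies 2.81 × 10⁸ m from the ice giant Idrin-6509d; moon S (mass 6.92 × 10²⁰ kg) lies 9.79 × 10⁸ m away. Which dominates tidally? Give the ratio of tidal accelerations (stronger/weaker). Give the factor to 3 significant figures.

Tidal acceleration ∝ M/d³, so compare M/d³ for each.
Moon D: (4.68 × 10²⁰) / (2.81 × 10⁸)³ = 2.109 × 10⁻⁵
Moon S: (6.92 × 10²⁰) / (9.79 × 10⁸)³ = 7.375 × 10⁻⁷
Ratio (larger/smaller) = 28.6

Moon D, by a factor of ≈ 28.6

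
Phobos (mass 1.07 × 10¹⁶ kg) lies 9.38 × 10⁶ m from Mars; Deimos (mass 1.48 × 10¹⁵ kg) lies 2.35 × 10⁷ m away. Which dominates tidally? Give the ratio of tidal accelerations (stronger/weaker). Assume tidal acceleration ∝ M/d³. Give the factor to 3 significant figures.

Compare M/d³ for the two perturbers:
Phobos: (1.07 × 10¹⁶) / (9.38 × 10⁶)³ = 1.297 × 10⁻⁵
Deimos: (1.48 × 10¹⁵) / (2.35 × 10⁷)³ = 1.140 × 10⁻⁷
Ratio (larger/smaller) = 114

Phobos, by a factor of ≈ 114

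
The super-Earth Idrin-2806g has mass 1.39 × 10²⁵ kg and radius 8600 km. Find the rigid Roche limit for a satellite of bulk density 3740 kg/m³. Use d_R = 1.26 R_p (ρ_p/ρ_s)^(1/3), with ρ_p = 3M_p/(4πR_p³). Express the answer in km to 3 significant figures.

12100 km

ρ_p = 3M_p/(4πR_p³) = 3 × (1.39 × 10²⁵) / (4π × (8.60 × 10⁶ m)³) = 5220 kg/m³
d_R = 1.26 × 8600 km × (5220/3740)^(1/3)
    = 12100 km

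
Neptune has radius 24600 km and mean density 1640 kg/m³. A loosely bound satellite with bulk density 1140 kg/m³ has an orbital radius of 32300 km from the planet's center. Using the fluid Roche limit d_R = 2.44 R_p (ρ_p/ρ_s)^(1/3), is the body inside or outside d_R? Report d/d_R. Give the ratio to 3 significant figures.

inside; d/d_R ≈ 0.477

d_R = 2.44 × (24600 km) × (1640/1140)^(1/3) = 67760 km
d/d_R = (32300) / (67760) = 0.477
Since d/d_R < 1, the body is inside the Roche limit.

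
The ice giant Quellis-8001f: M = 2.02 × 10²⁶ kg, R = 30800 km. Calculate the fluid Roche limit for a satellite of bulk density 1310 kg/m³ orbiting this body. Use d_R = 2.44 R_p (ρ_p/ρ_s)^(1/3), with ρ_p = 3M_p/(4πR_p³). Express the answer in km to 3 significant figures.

ρ_p = 3M_p/(4πR_p³) = 3 × (2.02 × 10²⁶) / (4π × (3.08 × 10⁷ m)³) = 1650 kg/m³
d_R = 2.44 × 30800 km × (1650/1310)^(1/3)
    = 81200 km

81200 km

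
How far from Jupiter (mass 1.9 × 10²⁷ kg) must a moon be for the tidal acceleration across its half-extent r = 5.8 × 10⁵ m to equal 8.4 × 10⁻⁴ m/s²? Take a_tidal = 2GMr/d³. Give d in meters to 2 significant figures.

2GMr/d³ = a_tidal  ⇒  d = (2GMr / a_tidal)^(1/3)
d = (2 × 6.674×10⁻¹¹ × (1.9 × 10²⁷) × (5.8 × 10⁵) / (8.4 × 10⁻⁴))^(1/3)
  = 5.6 × 10⁸ m

5.6 × 10⁸ m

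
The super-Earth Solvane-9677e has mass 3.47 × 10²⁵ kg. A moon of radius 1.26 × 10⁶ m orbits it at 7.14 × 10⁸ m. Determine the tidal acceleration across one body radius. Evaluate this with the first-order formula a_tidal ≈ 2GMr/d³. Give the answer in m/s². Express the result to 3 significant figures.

1.60 × 10⁻⁵ m/s²

a_tidal = 2GMr/d³
        = 2 × (6.674 × 10⁻¹¹) × (3.47 × 10²⁵) × (1.26 × 10⁶) / (7.14 × 10⁸)³
        = 1.60 × 10⁻⁵ m/s²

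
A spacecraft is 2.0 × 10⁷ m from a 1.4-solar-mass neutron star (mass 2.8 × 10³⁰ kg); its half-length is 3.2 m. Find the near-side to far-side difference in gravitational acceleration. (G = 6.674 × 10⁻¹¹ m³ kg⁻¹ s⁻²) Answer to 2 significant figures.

Δa = 4GMr/d³
   = 4 × (6.674 × 10⁻¹¹) × (2.8 × 10³⁰) × (3.2) / (2.0 × 10⁷)³
   = 3.0 × 10⁻¹ m/s²

3.0 × 10⁻¹ m/s²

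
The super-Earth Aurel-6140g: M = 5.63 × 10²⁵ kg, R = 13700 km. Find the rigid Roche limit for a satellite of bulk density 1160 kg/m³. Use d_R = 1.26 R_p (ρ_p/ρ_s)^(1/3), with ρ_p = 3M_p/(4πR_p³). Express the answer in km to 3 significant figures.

ρ_p = 3M_p/(4πR_p³) = 3 × (5.63 × 10²⁵) / (4π × (1.37 × 10⁷ m)³) = 5230 kg/m³
d_R = 1.26 × 13700 km × (5230/1160)^(1/3)
    = 28500 km

28500 km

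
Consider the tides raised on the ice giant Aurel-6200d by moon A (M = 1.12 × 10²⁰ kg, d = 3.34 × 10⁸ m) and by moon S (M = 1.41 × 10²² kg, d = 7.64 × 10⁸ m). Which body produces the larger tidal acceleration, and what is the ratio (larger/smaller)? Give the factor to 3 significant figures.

Tidal acceleration ∝ M/d³, so compare M/d³ for each.
Moon A: (1.12 × 10²⁰) / (3.34 × 10⁸)³ = 3.006 × 10⁻⁶
Moon S: (1.41 × 10²²) / (7.64 × 10⁸)³ = 3.162 × 10⁻⁵
Ratio (larger/smaller) = 10.5

Moon S, by a factor of ≈ 10.5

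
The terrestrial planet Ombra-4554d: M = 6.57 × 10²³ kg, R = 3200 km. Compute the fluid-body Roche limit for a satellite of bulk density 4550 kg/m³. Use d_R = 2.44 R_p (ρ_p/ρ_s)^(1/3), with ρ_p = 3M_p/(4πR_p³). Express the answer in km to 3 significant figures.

ρ_p = 3M_p/(4πR_p³) = 3 × (6.57 × 10²³) / (4π × (3.20 × 10⁶ m)³) = 4790 kg/m³
d_R = 2.44 × 3200 km × (4790/4550)^(1/3)
    = 7940 km

7940 km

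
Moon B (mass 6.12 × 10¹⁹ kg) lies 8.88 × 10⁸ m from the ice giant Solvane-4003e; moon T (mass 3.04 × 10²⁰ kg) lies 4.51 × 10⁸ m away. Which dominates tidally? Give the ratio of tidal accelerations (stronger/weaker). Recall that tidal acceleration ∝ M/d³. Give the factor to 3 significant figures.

Moon T, by a factor of ≈ 37.9

Tidal stretch scales as M/d³; compute that for each body.
Moon B: (6.12 × 10¹⁹) / (8.88 × 10⁸)³ = 8.740 × 10⁻⁸
Moon T: (3.04 × 10²⁰) / (4.51 × 10⁸)³ = 3.314 × 10⁻⁶
Ratio (larger/smaller) = 37.9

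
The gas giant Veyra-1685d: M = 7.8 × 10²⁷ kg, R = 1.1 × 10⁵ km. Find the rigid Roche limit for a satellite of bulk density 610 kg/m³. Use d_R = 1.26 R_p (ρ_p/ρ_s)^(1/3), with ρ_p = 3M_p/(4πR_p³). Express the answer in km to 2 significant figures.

ρ_p = 3M_p/(4πR_p³) = 3 × (7.8 × 10²⁷) / (4π × (1.1 × 10⁸ m)³) = 1400 kg/m³
d_R = 1.26 × 1.1 × 10⁵ km × (1400/610)^(1/3)
    = 1.8 × 10⁵ km

1.8 × 10⁵ km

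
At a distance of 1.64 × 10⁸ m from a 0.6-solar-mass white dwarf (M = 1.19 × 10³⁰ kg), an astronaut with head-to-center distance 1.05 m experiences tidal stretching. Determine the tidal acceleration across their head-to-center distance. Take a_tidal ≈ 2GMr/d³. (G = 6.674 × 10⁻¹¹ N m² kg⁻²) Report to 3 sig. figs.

3.78 × 10⁻⁵ m/s²

Δa = 2GMr/d³
   = 2 × (6.674 × 10⁻¹¹) × (1.19 × 10³⁰) × (1.05) / (1.64 × 10⁸)³
   = 3.78 × 10⁻⁵ m/s²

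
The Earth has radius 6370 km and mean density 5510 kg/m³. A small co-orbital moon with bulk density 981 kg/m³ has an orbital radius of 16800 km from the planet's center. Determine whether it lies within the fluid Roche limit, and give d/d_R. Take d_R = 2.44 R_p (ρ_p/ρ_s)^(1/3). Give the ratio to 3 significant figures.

inside; d/d_R ≈ 0.608

d_R = 2.44 × (6370 km) × (5510/981)^(1/3) = 27630 km
d/d_R = (16800) / (27630) = 0.608
Since d/d_R < 1, the body is inside the Roche limit.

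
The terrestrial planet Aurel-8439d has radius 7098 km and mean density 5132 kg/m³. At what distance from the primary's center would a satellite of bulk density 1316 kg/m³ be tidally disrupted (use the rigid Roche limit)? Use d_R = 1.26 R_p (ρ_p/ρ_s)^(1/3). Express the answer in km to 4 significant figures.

14080 km

d_R = 1.26 × 7098 km × (5132/1316)^(1/3)
    = 14080 km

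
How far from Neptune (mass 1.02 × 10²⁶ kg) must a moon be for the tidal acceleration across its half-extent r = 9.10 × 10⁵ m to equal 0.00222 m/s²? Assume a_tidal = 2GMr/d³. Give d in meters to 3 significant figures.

1.77 × 10⁸ m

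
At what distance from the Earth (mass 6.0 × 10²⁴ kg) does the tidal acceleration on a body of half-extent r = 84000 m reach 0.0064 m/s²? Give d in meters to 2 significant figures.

2.2 × 10⁷ m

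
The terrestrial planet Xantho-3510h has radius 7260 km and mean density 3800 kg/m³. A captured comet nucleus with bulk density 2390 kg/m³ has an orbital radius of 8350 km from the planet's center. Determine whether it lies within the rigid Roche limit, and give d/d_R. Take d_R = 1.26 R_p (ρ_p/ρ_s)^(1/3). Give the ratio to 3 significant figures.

inside; d/d_R ≈ 0.782

d_R = 1.26 × (7260 km) × (3800/2390)^(1/3) = 10680 km
d/d_R = (8350) / (10680) = 0.782
Since d/d_R < 1, the body is inside the Roche limit.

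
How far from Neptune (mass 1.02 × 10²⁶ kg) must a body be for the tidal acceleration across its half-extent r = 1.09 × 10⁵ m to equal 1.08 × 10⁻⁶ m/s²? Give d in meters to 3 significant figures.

2GMr/d³ = a_tidal  ⇒  d = (2GMr / a_tidal)^(1/3)
d = (2 × 6.674×10⁻¹¹ × (1.02 × 10²⁶) × (1.09 × 10⁵) / (1.08 × 10⁻⁶))^(1/3)
  = 1.11 × 10⁹ m

1.11 × 10⁹ m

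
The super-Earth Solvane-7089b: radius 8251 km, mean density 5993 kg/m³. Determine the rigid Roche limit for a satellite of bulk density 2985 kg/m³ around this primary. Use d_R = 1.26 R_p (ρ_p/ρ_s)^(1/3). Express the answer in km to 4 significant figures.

13120 km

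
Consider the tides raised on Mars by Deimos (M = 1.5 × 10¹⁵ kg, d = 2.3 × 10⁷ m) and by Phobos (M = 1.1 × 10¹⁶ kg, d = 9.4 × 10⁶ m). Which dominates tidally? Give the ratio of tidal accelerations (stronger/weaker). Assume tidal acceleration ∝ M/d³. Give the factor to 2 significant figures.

The tide-raising term goes as M/d³ (the gradient of a 1/d² field).
Deimos: (1.5 × 10¹⁵) / (2.3 × 10⁷)³ = 1.233 × 10⁻⁷
Phobos: (1.1 × 10¹⁶) / (9.4 × 10⁶)³ = 1.324 × 10⁻⁵
Ratio (larger/smaller) = 110

Phobos, by a factor of ≈ 110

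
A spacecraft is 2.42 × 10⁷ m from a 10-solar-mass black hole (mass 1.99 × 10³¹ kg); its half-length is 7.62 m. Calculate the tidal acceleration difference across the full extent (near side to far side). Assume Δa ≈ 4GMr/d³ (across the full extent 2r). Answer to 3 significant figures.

2.86 m/s²

The field gradient is 2GM/d³; across the full diameter 2r the difference is 4GMr/d³.
Δg = 4GMr/d³
   = 4 × (6.674 × 10⁻¹¹) × (1.99 × 10³¹) × (7.62) / (2.42 × 10⁷)³
   = 2.86 m/s²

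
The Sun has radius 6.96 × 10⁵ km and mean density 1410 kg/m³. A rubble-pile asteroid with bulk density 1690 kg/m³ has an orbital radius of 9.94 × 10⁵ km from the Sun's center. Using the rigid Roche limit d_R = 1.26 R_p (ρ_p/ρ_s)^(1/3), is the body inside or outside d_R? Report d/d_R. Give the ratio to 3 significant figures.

outside; d/d_R ≈ 1.20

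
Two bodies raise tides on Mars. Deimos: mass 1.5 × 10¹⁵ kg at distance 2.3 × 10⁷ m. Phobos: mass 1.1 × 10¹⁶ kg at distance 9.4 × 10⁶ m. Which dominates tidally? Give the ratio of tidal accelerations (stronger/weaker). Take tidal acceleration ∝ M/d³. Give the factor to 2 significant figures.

Phobos, by a factor of ≈ 110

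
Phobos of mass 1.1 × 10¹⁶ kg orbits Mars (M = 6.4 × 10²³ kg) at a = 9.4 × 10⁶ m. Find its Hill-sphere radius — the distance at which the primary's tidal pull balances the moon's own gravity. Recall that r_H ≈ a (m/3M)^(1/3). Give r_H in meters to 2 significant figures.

1.7 × 10⁴ m

r_H ≈ a (m/3M)^(1/3)
    = (9.4 × 10⁶) × (1.1 × 10¹⁶ / (3 × 6.4 × 10²³))^(1/3)
    = 1.7 × 10⁴ m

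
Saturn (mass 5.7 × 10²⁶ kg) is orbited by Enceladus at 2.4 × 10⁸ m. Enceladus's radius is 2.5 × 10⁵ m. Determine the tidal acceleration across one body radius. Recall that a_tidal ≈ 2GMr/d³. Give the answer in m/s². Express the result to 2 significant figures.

1.4 × 10⁻³ m/s²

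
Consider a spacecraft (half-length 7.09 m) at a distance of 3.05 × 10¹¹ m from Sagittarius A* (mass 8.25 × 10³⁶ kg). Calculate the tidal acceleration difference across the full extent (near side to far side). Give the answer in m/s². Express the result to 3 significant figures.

Δa = 4GMr/d³
   = 4 × (6.674 × 10⁻¹¹) × (8.25 × 10³⁶) × (7.09) / (3.05 × 10¹¹)³
   = 5.50 × 10⁻⁷ m/s²

5.50 × 10⁻⁷ m/s²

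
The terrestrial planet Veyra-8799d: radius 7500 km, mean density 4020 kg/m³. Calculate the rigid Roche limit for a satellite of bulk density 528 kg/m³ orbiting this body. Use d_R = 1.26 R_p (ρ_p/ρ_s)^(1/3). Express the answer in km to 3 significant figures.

18600 km

d_R = 1.26 × 7500 km × (4020/528)^(1/3)
    = 18600 km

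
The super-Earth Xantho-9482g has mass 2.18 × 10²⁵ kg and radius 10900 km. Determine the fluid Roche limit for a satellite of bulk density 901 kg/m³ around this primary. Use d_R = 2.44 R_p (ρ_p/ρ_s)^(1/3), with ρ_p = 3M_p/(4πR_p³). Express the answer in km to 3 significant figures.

43800 km

ρ_p = 3M_p/(4πR_p³) = 3 × (2.18 × 10²⁵) / (4π × (1.09 × 10⁷ m)³) = 4020 kg/m³
d_R = 2.44 × 10900 km × (4020/901)^(1/3)
    = 43800 km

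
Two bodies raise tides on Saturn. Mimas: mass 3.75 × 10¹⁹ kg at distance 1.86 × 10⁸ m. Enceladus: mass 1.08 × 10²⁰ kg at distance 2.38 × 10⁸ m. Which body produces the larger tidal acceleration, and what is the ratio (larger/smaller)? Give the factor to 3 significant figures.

Enceladus, by a factor of ≈ 1.37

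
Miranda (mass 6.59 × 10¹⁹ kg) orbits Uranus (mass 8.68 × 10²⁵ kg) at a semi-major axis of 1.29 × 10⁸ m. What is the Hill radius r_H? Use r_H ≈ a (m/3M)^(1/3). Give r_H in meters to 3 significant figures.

r_H ≈ a (m/3M)^(1/3)
    = (1.29 × 10⁸) × (6.59 × 10¹⁹ / (3 × 8.68 × 10²⁵))^(1/3)
    = 8.16 × 10⁵ m

8.16 × 10⁵ m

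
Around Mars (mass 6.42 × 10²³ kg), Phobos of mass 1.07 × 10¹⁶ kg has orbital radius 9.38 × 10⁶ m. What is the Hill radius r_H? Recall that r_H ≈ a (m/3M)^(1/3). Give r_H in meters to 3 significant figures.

1.66 × 10⁴ m

r_H ≈ a (m/3M)^(1/3)
    = (9.38 × 10⁶) × (1.07 × 10¹⁶ / (3 × 6.42 × 10²³))^(1/3)
    = 1.66 × 10⁴ m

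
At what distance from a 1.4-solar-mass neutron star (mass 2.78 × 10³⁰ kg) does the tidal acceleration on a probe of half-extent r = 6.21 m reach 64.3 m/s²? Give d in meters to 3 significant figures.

3.30 × 10⁶ m

2GMr/d³ = a_tidal  ⇒  d = (2GMr / a_tidal)^(1/3)
d = (2 × 6.674×10⁻¹¹ × (2.78 × 10³⁰) × (6.21) / (64.3))^(1/3)
  = 3.30 × 10⁶ m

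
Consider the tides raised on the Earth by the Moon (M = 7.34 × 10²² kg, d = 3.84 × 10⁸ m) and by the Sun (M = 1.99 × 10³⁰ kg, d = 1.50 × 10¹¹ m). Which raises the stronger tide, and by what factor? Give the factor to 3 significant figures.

The tide-raising term goes as M/d³ (the gradient of a 1/d² field).
The Moon: (7.34 × 10²²) / (3.84 × 10⁸)³ = 1.296 × 10⁻³
The Sun: (1.99 × 10³⁰) / (1.50 × 10¹¹)³ = 5.896 × 10⁻⁴
Ratio (larger/smaller) = 2.20

The Moon, by a factor of ≈ 2.20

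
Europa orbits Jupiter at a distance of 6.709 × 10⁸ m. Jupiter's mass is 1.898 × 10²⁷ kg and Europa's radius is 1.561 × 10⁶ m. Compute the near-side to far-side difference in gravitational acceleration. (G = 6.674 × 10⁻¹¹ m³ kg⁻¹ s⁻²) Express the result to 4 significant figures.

Differencing GM/(d−r)² and GM/(d+r)² to first order in r/d gives 4GMr/d³.
Δa = 4GMr/d³
   = 4 × (6.674 × 10⁻¹¹) × (1.898 × 10²⁷) × (1.561 × 10⁶) / (6.709 × 10⁸)³
   = 2.619 × 10⁻³ m/s²

2.619 × 10⁻³ m/s²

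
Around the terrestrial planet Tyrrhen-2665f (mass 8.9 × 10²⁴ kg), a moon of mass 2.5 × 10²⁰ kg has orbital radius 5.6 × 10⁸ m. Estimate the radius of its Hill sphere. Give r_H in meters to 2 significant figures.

1.2 × 10⁷ m

r_H ≈ a (m/3M)^(1/3)
    = (5.6 × 10⁸) × (2.5 × 10²⁰ / (3 × 8.9 × 10²⁴))^(1/3)
    = 1.2 × 10⁷ m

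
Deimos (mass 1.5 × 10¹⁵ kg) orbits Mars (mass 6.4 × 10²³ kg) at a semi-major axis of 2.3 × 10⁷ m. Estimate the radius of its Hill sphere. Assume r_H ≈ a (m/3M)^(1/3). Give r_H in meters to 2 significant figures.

r_H ≈ a (m/3M)^(1/3)
    = (2.3 × 10⁷) × (1.5 × 10¹⁵ / (3 × 6.4 × 10²³))^(1/3)
    = 2.1 × 10⁴ m

2.1 × 10⁴ m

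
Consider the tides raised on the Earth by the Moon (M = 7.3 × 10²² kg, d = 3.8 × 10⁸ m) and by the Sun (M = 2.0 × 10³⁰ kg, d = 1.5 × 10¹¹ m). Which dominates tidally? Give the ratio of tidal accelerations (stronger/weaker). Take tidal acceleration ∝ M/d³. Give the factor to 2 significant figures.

The tide-raising term goes as M/d³ (the gradient of a 1/d² field).
The Moon: (7.3 × 10²²) / (3.8 × 10⁸)³ = 1.330 × 10⁻³
The Sun: (2.0 × 10³⁰) / (1.5 × 10¹¹)³ = 5.926 × 10⁻⁴
Ratio (larger/smaller) = 2.2

The Moon, by a factor of ≈ 2.2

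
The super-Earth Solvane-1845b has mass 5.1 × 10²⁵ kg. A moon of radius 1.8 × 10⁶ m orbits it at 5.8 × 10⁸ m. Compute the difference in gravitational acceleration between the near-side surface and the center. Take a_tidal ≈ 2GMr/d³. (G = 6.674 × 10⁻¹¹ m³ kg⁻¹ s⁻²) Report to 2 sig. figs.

Differencing GM/(d−r)² and GM/d² to first order in r/d gives 2GMr/d³.
Δa = 2GMr/d³
   = 2 × (6.674 × 10⁻¹¹) × (5.1 × 10²⁵) × (1.8 × 10⁶) / (5.8 × 10⁸)³
   = 6.3 × 10⁻⁵ m/s²

6.3 × 10⁻⁵ m/s²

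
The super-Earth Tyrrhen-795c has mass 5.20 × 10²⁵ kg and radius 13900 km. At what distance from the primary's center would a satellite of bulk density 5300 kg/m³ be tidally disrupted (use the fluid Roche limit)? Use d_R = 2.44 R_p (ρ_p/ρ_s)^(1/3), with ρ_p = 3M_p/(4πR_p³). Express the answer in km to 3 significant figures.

32400 km

ρ_p = 3M_p/(4πR_p³) = 3 × (5.20 × 10²⁵) / (4π × (1.39 × 10⁷ m)³) = 4620 kg/m³
d_R = 2.44 × 13900 km × (4620/5300)^(1/3)
    = 32400 km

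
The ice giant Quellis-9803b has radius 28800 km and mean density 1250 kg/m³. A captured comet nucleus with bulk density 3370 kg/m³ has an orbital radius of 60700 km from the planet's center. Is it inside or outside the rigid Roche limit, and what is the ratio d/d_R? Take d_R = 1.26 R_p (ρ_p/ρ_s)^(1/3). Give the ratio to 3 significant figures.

d_R = 1.26 × (28800 km) × (1250/3370)^(1/3) = 26070 km
d/d_R = (60700) / (26070) = 2.33
Since d/d_R > 1, the body is outside the Roche limit.

outside; d/d_R ≈ 2.33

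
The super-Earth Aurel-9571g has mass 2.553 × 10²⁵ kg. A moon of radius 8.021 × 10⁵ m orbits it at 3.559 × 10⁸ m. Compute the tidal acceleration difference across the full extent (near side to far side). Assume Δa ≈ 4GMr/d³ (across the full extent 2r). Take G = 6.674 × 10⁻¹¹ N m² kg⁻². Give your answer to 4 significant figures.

1.213 × 10⁻⁴ m/s²

a_tidal = 4GMr/d³
        = 4 × (6.674 × 10⁻¹¹) × (2.553 × 10²⁵) × (8.021 × 10⁵) / (3.559 × 10⁸)³
        = 1.213 × 10⁻⁴ m/s²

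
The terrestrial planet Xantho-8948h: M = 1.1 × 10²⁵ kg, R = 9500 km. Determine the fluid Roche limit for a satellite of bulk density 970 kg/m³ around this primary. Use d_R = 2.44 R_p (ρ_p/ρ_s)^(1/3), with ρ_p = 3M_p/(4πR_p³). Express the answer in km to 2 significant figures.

ρ_p = 3M_p/(4πR_p³) = 3 × (1.1 × 10²⁵) / (4π × (9.5 × 10⁶ m)³) = 3100 kg/m³
d_R = 2.44 × 9500 km × (3100/970)^(1/3)
    = 34000 km

34000 km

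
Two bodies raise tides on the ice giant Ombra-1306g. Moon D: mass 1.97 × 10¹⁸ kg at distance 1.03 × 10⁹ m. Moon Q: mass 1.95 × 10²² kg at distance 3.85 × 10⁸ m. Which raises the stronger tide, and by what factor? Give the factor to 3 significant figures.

Moon Q, by a factor of ≈ 1.90 × 10⁵

Compare M/d³ for the two perturbers:
Moon D: (1.97 × 10¹⁸) / (1.03 × 10⁹)³ = 1.803 × 10⁻⁹
Moon Q: (1.95 × 10²²) / (3.85 × 10⁸)³ = 3.417 × 10⁻⁴
Ratio (larger/smaller) = 1.90 × 10⁵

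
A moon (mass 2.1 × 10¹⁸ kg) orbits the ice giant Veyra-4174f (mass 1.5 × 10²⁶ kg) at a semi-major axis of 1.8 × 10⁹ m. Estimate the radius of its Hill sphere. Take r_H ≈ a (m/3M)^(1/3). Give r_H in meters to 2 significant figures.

r_H ≈ a (m/3M)^(1/3)
    = (1.8 × 10⁹) × (2.1 × 10¹⁸ / (3 × 1.5 × 10²⁶))^(1/3)
    = 3.0 × 10⁶ m

3.0 × 10⁶ m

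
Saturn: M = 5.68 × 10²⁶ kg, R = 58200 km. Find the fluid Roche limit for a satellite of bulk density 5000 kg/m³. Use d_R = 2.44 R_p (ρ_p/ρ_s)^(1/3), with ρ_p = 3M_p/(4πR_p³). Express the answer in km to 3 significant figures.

ρ_p = 3M_p/(4πR_p³) = 3 × (5.68 × 10²⁶) / (4π × (5.82 × 10⁷ m)³) = 688 kg/m³
d_R = 2.44 × 58200 km × (688/5000)^(1/3)
    = 73300 km

73300 km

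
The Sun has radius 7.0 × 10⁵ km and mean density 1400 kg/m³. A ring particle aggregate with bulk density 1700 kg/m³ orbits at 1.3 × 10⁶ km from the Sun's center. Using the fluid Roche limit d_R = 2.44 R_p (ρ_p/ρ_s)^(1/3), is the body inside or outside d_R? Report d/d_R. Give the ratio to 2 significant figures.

d_R = 2.44 × (7.0 × 10⁵ km) × (1400/1700)^(1/3) = 1.601 × 10⁶ km
d/d_R = (1.3 × 10⁶) / (1.601 × 10⁶) = 0.81
Since d/d_R < 1, the body is inside the Roche limit.

inside; d/d_R ≈ 0.81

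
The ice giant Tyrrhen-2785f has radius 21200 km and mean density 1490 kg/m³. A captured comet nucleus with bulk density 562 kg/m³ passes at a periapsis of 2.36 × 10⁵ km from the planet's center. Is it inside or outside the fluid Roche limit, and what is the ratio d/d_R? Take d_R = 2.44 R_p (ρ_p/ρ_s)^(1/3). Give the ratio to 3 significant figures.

d_R = 2.44 × (21200 km) × (1490/562)^(1/3) = 71590 km
d/d_R = (2.36 × 10⁵) / (71590) = 3.30
Since d/d_R > 1, the body is outside the Roche limit.

outside; d/d_R ≈ 3.30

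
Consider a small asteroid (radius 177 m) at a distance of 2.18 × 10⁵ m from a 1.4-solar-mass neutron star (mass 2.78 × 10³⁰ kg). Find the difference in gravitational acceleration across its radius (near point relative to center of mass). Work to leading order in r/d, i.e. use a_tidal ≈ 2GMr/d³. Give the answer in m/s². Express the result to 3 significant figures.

Since r ≪ d, expand the inverse-square field across one radius to get the leading 2GMr/d³ term.
a_tidal = 2GMr/d³
        = 2 × (6.674 × 10⁻¹¹) × (2.78 × 10³⁰) × (177) / (2.18 × 10⁵)³
        = 6.34 × 10⁶ m/s²

6.34 × 10⁶ m/s²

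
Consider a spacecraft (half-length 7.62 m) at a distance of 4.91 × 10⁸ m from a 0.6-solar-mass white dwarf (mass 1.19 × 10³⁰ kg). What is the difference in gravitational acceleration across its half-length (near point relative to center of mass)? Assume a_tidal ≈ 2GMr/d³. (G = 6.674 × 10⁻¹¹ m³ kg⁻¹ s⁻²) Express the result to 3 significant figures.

1.02 × 10⁻⁵ m/s²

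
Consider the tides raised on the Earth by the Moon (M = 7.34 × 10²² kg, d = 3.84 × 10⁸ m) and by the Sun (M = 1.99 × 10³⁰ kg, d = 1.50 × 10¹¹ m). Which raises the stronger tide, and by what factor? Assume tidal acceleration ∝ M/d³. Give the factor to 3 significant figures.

The Moon, by a factor of ≈ 2.20

Tidal stretch scales as M/d³; compute that for each body.
The Moon: (7.34 × 10²²) / (3.84 × 10⁸)³ = 1.296 × 10⁻³
The Sun: (1.99 × 10³⁰) / (1.50 × 10¹¹)³ = 5.896 × 10⁻⁴
Ratio (larger/smaller) = 2.20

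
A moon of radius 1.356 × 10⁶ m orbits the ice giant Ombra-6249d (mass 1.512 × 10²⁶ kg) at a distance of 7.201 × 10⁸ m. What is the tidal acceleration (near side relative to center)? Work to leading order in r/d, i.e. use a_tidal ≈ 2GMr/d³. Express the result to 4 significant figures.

7.329 × 10⁻⁵ m/s²

Since r ≪ d, expand the inverse-square field across one radius to get the leading 2GMr/d³ term.
a_tidal = 2GMr/d³
        = 2 × (6.674 × 10⁻¹¹) × (1.512 × 10²⁶) × (1.356 × 10⁶) / (7.201 × 10⁸)³
        = 7.329 × 10⁻⁵ m/s²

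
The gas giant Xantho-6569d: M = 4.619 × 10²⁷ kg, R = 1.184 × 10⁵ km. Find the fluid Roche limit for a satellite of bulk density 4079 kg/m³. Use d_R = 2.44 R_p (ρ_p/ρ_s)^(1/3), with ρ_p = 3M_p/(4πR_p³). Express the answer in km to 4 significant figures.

1.578 × 10⁵ km

ρ_p = 3M_p/(4πR_p³) = 3 × (4.619 × 10²⁷) / (4π × (1.184 × 10⁸ m)³) = 664.4 kg/m³
d_R = 2.44 × 1.184 × 10⁵ km × (664.4/4079)^(1/3)
    = 1.578 × 10⁵ km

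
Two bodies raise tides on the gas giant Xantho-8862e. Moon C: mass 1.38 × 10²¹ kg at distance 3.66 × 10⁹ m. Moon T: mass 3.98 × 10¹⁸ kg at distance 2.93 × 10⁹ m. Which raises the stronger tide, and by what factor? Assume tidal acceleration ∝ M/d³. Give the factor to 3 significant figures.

Moon C, by a factor of ≈ 178

The tide-raising term goes as M/d³ (the gradient of a 1/d² field).
Moon C: (1.38 × 10²¹) / (3.66 × 10⁹)³ = 2.815 × 10⁻⁸
Moon T: (3.98 × 10¹⁸) / (2.93 × 10⁹)³ = 1.582 × 10⁻¹⁰
Ratio (larger/smaller) = 178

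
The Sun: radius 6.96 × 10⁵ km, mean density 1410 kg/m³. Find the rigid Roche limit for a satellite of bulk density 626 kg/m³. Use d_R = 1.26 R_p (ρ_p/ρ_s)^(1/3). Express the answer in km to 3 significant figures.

d_R = 1.26 × 6.96 × 10⁵ km × (1410/626)^(1/3)
    = 1.15 × 10⁶ km

1.15 × 10⁶ km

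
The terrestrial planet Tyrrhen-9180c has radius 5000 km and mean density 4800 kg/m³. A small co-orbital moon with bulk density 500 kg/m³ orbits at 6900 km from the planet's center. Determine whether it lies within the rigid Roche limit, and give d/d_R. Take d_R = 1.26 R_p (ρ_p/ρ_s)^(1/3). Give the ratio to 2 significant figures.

d_R = 1.26 × (5000 km) × (4800/500)^(1/3) = 13390 km
d/d_R = (6900) / (13390) = 0.52
Since d/d_R < 1, the body is inside the Roche limit.

inside; d/d_R ≈ 0.52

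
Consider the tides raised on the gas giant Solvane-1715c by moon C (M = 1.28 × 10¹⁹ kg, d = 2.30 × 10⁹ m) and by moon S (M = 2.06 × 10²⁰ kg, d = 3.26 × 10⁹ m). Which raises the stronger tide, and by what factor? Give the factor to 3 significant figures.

Moon S, by a factor of ≈ 5.65

Tidal stretch scales as M/d³; compute that for each body.
Moon C: (1.28 × 10¹⁹) / (2.30 × 10⁹)³ = 1.052 × 10⁻⁹
Moon S: (2.06 × 10²⁰) / (3.26 × 10⁹)³ = 5.946 × 10⁻⁹
Ratio (larger/smaller) = 5.65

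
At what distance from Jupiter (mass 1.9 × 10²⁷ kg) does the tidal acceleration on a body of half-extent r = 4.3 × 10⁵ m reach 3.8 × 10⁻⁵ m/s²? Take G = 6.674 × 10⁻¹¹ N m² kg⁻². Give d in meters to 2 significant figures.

1.4 × 10⁹ m

2GMr/d³ = a_tidal  ⇒  d = (2GMr / a_tidal)^(1/3)
d = (2 × 6.674×10⁻¹¹ × (1.9 × 10²⁷) × (4.3 × 10⁵) / (3.8 × 10⁻⁵))^(1/3)
  = 1.4 × 10⁹ m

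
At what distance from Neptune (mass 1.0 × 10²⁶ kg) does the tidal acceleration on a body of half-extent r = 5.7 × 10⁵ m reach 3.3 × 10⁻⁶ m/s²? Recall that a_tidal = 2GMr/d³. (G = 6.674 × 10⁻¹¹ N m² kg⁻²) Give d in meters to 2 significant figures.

1.3 × 10⁹ m

2GMr/d³ = a_tidal  ⇒  d = (2GMr / a_tidal)^(1/3)
d = (2 × 6.674×10⁻¹¹ × (1.0 × 10²⁶) × (5.7 × 10⁵) / (3.3 × 10⁻⁶))^(1/3)
  = 1.3 × 10⁹ m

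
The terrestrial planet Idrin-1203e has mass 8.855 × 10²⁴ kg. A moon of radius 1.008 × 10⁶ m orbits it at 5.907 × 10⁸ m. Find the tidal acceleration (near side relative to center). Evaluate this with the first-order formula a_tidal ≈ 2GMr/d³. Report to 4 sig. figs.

5.780 × 10⁻⁶ m/s²

a_tidal = 2GMr/d³
        = 2 × (6.674 × 10⁻¹¹) × (8.855 × 10²⁴) × (1.008 × 10⁶) / (5.907 × 10⁸)³
        = 5.780 × 10⁻⁶ m/s²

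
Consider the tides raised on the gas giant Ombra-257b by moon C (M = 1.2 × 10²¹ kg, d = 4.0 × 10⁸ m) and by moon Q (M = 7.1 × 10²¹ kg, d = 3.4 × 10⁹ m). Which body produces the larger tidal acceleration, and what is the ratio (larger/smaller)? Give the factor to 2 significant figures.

Moon C, by a factor of ≈ 100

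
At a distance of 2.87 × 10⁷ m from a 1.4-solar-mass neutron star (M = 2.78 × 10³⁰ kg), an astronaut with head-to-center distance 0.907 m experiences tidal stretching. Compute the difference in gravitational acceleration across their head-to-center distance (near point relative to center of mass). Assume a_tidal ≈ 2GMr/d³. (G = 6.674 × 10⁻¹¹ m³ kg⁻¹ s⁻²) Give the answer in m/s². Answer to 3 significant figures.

1.42 × 10⁻² m/s²

a_tidal = 2GMr/d³
        = 2 × (6.674 × 10⁻¹¹) × (2.78 × 10³⁰) × (0.907) / (2.87 × 10⁷)³
        = 1.42 × 10⁻² m/s²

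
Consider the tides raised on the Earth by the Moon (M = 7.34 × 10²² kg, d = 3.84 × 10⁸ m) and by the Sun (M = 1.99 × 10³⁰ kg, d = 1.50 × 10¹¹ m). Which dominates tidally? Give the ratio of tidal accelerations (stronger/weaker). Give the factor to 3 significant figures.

Compare M/d³ for the two perturbers:
The Moon: (7.34 × 10²²) / (3.84 × 10⁸)³ = 1.296 × 10⁻³
The Sun: (1.99 × 10³⁰) / (1.50 × 10¹¹)³ = 5.896 × 10⁻⁴
Ratio (larger/smaller) = 2.20

The Moon, by a factor of ≈ 2.20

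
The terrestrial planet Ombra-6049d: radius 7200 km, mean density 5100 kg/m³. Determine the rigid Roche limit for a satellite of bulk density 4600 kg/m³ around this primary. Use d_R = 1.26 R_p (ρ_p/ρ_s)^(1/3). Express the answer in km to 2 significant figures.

9400 km

d_R = 1.26 × 7200 km × (5100/4600)^(1/3)
    = 9400 km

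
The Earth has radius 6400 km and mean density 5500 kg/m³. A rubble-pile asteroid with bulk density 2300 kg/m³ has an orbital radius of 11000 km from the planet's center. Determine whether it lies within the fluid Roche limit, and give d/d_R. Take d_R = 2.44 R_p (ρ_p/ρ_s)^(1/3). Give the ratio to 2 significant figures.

inside; d/d_R ≈ 0.53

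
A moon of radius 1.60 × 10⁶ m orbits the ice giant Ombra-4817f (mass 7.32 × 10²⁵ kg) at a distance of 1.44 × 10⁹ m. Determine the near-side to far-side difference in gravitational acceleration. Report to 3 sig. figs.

1.05 × 10⁻⁵ m/s²

Differencing GM/(d−r)² and GM/(d+r)² to first order in r/d gives 4GMr/d³.
Δa = 4GMr/d³
   = 4 × (6.674 × 10⁻¹¹) × (7.32 × 10²⁵) × (1.60 × 10⁶) / (1.44 × 10⁹)³
   = 1.05 × 10⁻⁵ m/s²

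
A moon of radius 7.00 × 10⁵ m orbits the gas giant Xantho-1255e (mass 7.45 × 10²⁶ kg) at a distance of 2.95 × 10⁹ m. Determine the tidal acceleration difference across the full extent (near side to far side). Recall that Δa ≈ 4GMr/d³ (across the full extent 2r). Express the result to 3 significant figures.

The field gradient is 2GM/d³; across the full diameter 2r the difference is 4GMr/d³.
Δa = 4GMr/d³
   = 4 × (6.674 × 10⁻¹¹) × (7.45 × 10²⁶) × (7.00 × 10⁵) / (2.95 × 10⁹)³
   = 5.42 × 10⁻⁶ m/s²

5.42 × 10⁻⁶ m/s²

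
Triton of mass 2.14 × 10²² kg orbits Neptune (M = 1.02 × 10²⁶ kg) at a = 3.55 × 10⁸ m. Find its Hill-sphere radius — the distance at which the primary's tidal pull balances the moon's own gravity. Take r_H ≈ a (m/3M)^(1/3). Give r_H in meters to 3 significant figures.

1.46 × 10⁷ m

r_H ≈ a (m/3M)^(1/3)
    = (3.55 × 10⁸) × (2.14 × 10²² / (3 × 1.02 × 10²⁶))^(1/3)
    = 1.46 × 10⁷ m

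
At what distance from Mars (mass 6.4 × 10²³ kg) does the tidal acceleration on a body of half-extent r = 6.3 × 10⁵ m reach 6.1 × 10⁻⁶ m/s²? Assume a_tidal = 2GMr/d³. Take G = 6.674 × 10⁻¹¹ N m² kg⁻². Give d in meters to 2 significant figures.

2.1 × 10⁸ m

2GMr/d³ = a_tidal  ⇒  d = (2GMr / a_tidal)^(1/3)
d = (2 × 6.674×10⁻¹¹ × (6.4 × 10²³) × (6.3 × 10⁵) / (6.1 × 10⁻⁶))^(1/3)
  = 2.1 × 10⁸ m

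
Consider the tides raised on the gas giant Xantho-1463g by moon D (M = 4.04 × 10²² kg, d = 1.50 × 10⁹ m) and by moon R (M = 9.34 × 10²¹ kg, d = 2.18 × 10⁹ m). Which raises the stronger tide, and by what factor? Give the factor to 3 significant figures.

Tidal acceleration ∝ M/d³, so compare M/d³ for each.
Moon D: (4.04 × 10²²) / (1.50 × 10⁹)³ = 1.197 × 10⁻⁵
Moon R: (9.34 × 10²¹) / (2.18 × 10⁹)³ = 9.015 × 10⁻⁷
Ratio (larger/smaller) = 13.3

Moon D, by a factor of ≈ 13.3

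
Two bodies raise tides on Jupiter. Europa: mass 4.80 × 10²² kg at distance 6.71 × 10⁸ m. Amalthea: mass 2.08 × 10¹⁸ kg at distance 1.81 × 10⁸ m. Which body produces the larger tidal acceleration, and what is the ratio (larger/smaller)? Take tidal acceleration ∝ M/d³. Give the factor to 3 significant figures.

Europa, by a factor of ≈ 453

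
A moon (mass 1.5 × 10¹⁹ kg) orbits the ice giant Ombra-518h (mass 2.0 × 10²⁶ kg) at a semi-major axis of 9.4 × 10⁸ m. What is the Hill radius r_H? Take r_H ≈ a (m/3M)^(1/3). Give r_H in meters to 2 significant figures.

r_H ≈ a (m/3M)^(1/3)
    = (9.4 × 10⁸) × (1.5 × 10¹⁹ / (3 × 2.0 × 10²⁶))^(1/3)
    = 2.7 × 10⁶ m

2.7 × 10⁶ m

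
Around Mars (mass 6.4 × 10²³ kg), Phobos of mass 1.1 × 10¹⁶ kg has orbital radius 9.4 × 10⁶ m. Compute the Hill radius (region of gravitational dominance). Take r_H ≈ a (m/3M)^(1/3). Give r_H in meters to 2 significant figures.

1.7 × 10⁴ m

r_H ≈ a (m/3M)^(1/3)
    = (9.4 × 10⁶) × (1.1 × 10¹⁶ / (3 × 6.4 × 10²³))^(1/3)
    = 1.7 × 10⁴ m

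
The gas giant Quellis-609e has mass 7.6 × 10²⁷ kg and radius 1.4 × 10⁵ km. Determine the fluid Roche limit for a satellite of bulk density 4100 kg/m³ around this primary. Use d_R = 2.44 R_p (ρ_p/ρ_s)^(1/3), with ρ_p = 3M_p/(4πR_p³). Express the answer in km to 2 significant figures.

ρ_p = 3M_p/(4πR_p³) = 3 × (7.6 × 10²⁷) / (4π × (1.4 × 10⁸ m)³) = 660 kg/m³
d_R = 2.44 × 1.4 × 10⁵ km × (660/4100)^(1/3)
    = 1.9 × 10⁵ km

1.9 × 10⁵ km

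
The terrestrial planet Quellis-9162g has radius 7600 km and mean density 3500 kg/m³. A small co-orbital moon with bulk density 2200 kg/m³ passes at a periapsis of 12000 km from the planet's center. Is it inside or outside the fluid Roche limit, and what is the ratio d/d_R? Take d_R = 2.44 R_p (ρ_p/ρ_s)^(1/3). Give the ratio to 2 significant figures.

inside; d/d_R ≈ 0.55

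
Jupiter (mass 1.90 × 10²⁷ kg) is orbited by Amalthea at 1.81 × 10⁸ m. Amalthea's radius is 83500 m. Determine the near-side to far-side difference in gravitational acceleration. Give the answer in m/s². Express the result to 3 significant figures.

a_tidal = 4GMr/d³
        = 4 × (6.674 × 10⁻¹¹) × (1.90 × 10²⁷) × (83500) / (1.81 × 10⁸)³
        = 7.14 × 10⁻³ m/s²

7.14 × 10⁻³ m/s²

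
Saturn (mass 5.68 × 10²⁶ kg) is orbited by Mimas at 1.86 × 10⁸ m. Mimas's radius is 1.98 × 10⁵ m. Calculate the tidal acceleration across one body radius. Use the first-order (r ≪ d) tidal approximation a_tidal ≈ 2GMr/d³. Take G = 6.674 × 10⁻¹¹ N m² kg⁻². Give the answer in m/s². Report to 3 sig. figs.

2.33 × 10⁻³ m/s²

Δg = 2GMr/d³
   = 2 × (6.674 × 10⁻¹¹) × (5.68 × 10²⁶) × (1.98 × 10⁵) / (1.86 × 10⁸)³
   = 2.33 × 10⁻³ m/s²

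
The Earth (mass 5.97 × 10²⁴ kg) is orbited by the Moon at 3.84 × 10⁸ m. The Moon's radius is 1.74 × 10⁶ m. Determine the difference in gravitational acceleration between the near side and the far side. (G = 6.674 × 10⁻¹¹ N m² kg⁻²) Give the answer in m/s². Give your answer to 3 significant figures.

4.90 × 10⁻⁵ m/s²

Δg = 4GMr/d³
   = 4 × (6.674 × 10⁻¹¹) × (5.97 × 10²⁴) × (1.74 × 10⁶) / (3.84 × 10⁸)³
   = 4.90 × 10⁻⁵ m/s²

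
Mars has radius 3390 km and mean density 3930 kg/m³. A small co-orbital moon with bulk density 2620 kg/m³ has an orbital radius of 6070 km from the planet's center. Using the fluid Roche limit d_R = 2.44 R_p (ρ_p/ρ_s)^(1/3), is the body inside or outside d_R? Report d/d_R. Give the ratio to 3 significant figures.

inside; d/d_R ≈ 0.641

d_R = 2.44 × (3390 km) × (3930/2620)^(1/3) = 9469 km
d/d_R = (6070) / (9469) = 0.641
Since d/d_R < 1, the body is inside the Roche limit.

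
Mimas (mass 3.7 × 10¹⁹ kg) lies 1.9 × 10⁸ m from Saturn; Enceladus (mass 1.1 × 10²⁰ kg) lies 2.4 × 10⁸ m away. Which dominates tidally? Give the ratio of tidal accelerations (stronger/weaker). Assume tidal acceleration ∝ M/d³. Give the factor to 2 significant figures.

Enceladus, by a factor of ≈ 1.5

Tidal stretch scales as M/d³; compute that for each body.
Mimas: (3.7 × 10¹⁹) / (1.9 × 10⁸)³ = 5.394 × 10⁻⁶
Enceladus: (1.1 × 10²⁰) / (2.4 × 10⁸)³ = 7.957 × 10⁻⁶
Ratio (larger/smaller) = 1.5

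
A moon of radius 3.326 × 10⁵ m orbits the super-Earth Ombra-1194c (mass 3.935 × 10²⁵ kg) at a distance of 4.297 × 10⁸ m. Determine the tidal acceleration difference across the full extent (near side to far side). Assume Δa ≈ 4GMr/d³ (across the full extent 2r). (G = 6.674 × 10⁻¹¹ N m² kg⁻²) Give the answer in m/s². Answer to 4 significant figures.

Δa = 4GMr/d³
   = 4 × (6.674 × 10⁻¹¹) × (3.935 × 10²⁵) × (3.326 × 10⁵) / (4.297 × 10⁸)³
   = 4.404 × 10⁻⁵ m/s²

4.404 × 10⁻⁵ m/s²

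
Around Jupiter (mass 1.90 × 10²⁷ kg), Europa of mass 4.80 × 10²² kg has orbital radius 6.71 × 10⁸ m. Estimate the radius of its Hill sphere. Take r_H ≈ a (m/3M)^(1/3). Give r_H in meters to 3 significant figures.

1.37 × 10⁷ m

r_H ≈ a (m/3M)^(1/3)
    = (6.71 × 10⁸) × (4.80 × 10²² / (3 × 1.90 × 10²⁷))^(1/3)
    = 1.37 × 10⁷ m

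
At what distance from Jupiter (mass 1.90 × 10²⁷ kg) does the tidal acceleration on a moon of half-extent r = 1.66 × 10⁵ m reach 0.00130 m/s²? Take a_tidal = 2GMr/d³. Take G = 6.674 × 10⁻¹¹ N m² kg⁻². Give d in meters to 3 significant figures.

3.19 × 10⁸ m

2GMr/d³ = a_tidal  ⇒  d = (2GMr / a_tidal)^(1/3)
d = (2 × 6.674×10⁻¹¹ × (1.90 × 10²⁷) × (1.66 × 10⁵) / (0.00130))^(1/3)
  = 3.19 × 10⁸ m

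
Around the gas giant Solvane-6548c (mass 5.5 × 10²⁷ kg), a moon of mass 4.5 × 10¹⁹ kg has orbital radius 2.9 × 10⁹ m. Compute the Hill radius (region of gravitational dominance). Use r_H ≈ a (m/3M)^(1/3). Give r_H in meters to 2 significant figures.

4.1 × 10⁶ m

r_H ≈ a (m/3M)^(1/3)
    = (2.9 × 10⁹) × (4.5 × 10¹⁹ / (3 × 5.5 × 10²⁷))^(1/3)
    = 4.1 × 10⁶ m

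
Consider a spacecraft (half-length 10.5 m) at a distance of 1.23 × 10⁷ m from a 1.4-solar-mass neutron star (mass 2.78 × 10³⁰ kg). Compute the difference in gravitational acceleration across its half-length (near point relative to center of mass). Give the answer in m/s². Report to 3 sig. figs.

2.09 m/s²

Δg = 2GMr/d³
   = 2 × (6.674 × 10⁻¹¹) × (2.78 × 10³⁰) × (10.5) / (1.23 × 10⁷)³
   = 2.09 m/s²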